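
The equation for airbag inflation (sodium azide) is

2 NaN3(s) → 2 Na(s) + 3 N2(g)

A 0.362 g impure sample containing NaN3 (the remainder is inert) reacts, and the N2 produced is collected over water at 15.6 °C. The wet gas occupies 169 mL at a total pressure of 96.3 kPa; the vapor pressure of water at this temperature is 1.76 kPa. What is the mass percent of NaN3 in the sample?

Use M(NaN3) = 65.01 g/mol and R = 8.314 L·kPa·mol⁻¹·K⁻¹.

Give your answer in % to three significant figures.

P(N2) = 96.3 − 1.76 = 94.54 kPa
n(N2) = PV/RT = (94.54 × 0.1690) / (8.314 × 288.75) = 0.006655 mol
n(NaN3) = (2/3) × 0.006655 = 0.004437 mol
m(NaN3) = 0.004437 × 65.01 = 0.2884 g
%NaN3 = 0.2884 / 0.362 × 100 = 79.67%

79.7 %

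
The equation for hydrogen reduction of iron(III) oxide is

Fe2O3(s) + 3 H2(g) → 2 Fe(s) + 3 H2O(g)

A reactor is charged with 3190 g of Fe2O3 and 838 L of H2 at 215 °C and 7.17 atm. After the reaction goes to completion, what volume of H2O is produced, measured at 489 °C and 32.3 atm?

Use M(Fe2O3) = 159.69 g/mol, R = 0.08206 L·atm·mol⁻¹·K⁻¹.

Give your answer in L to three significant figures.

n(Fe2O3) = 3190 / 159.69 = 19.98 mol
n(H2) = PV/RT = (7.17 × 838) / (0.08206 × 488.15) = 150.0 mol
For 19.98 mol Fe2O3, stoichiometry requires (3/1) × 19.98 = 59.94 mol H2; 150.0 mol is available, so Fe2O3 is limiting.
n(H2O) = (3/1) × 19.98 = 59.94 mol
V(H2O) = nRT/P = 59.94 × 0.08206 × 762.15 / 32.3 = 116.1 L

116 L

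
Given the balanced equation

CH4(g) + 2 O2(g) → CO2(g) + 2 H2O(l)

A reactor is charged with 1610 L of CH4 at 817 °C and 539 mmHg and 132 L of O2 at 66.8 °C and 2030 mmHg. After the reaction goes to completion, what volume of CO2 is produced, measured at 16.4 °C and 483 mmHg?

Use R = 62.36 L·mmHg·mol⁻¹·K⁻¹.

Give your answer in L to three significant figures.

236 L

n(CH4) = PV/RT = (539 × 1610) / (62.36 × 1090.15) = 12.77 mol
n(O2) = PV/RT = (2030 × 132) / (62.36 × 339.95) = 12.64 mol
For 12.77 mol CH4, stoichiometry requires (2/1) × 12.77 = 25.54 mol O2; 12.64 mol is available, so O2 is limiting.
n(CO2) = (1/2) × 12.64 = 6.320 mol
V(CO2) = nRT/P = 6.320 × 62.36 × 289.55 / 483 = 236.3 L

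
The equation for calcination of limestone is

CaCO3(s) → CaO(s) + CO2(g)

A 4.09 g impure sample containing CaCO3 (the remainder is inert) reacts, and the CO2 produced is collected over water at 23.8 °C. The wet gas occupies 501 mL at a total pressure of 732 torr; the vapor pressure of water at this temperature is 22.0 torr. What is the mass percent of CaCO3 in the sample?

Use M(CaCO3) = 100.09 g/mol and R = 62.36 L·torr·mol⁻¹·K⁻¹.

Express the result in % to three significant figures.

47.0 %

P(CO2) = 732 − 22.0 = 710.0 torr
n(CO2) = PV/RT = (710.0 × 0.5010) / (62.36 × 296.95) = 0.01921 mol
n(CaCO3) = (1/1) × 0.01921 = 0.01921 mol
m(CaCO3) = 0.01921 × 100.09 = 1.923 g
%CaCO3 = 1.923 / 4.09 × 100 = 47.02%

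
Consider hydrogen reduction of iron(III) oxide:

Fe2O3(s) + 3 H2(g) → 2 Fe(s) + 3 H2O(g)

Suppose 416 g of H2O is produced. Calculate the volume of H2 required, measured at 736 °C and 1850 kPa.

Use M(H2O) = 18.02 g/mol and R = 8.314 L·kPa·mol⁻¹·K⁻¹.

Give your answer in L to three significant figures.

n(H2O) = 416.0 / 18.02 = 23.09 mol
n(H2) = (3/3) × 23.09 = 23.09 mol
V = nRT/P = 23.09 × 8.314 × 1009.15 / 1850 = 104.7 L

105 L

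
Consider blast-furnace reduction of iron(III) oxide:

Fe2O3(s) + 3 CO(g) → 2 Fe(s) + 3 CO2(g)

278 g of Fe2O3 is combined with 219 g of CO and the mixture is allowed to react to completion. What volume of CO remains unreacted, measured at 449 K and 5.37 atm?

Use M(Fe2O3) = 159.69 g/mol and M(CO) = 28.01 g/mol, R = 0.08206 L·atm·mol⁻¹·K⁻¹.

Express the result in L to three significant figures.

17.8 L

n(Fe2O3) = 278 / 159.69 = 1.741 mol
n(CO) = 219 / 28.01 = 7.819 mol
For 1.741 mol Fe2O3, stoichiometry requires (3/1) × 1.741 = 5.223 mol CO; 7.819 mol is available, so Fe2O3 is limiting.
n(CO) consumed = (3/1) × 1.741 = 5.223 mol; remaining = 7.819 − 5.223 = 2.596 mol
V(CO) = nRT/P = 2.596 × 0.08206 × 449 / 5.37 = 17.81 L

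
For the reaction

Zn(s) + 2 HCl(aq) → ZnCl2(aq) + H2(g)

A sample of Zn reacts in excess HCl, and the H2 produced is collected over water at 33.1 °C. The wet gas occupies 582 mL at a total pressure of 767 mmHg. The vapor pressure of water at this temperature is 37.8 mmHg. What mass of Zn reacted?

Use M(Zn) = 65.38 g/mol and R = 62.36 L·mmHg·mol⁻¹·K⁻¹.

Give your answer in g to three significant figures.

P(H2) = 767 − 37.8 = 729.2 mmHg
n(H2) = PV/RT = (729.2 × 0.5820) / (62.36 × 306.25) = 0.02222 mol
n(Zn) = (1/1) × 0.02222 = 0.02222 mol
m(Zn) = 0.02222 × 65.38 = 1.453 g

1.45 g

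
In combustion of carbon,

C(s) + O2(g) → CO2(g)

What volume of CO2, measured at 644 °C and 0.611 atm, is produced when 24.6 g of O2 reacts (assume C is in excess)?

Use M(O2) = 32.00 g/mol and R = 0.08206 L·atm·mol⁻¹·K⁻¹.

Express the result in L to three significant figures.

n(O2) = 24.60 / 32.00 = 0.7688 mol
n(CO2) = (1/1) × 0.7688 = 0.7688 mol
V = nRT/P = 0.7688 × 0.08206 × 917.15 / 0.611 = 94.70 L

94.7 L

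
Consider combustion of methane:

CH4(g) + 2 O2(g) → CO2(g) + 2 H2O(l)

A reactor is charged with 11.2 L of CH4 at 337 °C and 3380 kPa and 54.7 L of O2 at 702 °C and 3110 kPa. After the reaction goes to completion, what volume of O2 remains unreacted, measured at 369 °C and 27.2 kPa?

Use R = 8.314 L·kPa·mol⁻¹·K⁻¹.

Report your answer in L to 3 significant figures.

1190 L

n(CH4) = PV/RT = (3380 × 11.2) / (8.314 × 610.15) = 7.463 mol
n(O2) = PV/RT = (3110 × 54.7) / (8.314 × 975.15) = 20.98 mol
For 7.463 mol CH4, stoichiometry requires (2/1) × 7.463 = 14.93 mol O2; 20.98 mol is available, so CH4 is limiting.
n(O2) consumed = (2/1) × 7.463 = 14.93 mol; remaining = 20.98 − 14.93 = 6.050 mol
V(O2) = nRT/P = 6.050 × 8.314 × 642.15 / 27.2 = 1187 L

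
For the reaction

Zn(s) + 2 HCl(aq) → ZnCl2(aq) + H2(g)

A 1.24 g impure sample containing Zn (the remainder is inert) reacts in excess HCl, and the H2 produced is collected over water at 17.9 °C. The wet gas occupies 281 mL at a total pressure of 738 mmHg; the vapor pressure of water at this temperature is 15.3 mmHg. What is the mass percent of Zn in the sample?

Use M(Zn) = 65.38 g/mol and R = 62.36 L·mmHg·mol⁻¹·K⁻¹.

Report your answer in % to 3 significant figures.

59.0 %

P(H2) = 738 − 15.3 = 722.7 mmHg
n(H2) = PV/RT = (722.7 × 0.2810) / (62.36 × 291.05) = 0.01119 mol
n(Zn) = (1/1) × 0.01119 = 0.01119 mol
m(Zn) = 0.01119 × 65.38 = 0.7316 g
%Zn = 0.7316 / 1.24 × 100 = 59.00%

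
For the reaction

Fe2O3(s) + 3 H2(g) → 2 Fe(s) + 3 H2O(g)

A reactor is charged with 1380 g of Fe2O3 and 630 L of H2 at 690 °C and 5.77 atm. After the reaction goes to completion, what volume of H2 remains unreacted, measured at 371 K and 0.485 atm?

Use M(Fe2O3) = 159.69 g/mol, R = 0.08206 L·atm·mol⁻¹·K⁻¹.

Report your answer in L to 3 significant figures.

1260 L

n(Fe2O3) = 1380 / 159.69 = 8.642 mol
n(H2) = PV/RT = (5.77 × 630) / (0.08206 × 963.15) = 45.99 mol
For 8.642 mol Fe2O3, stoichiometry requires (3/1) × 8.642 = 25.93 mol H2; 45.99 mol is available, so Fe2O3 is limiting.
n(H2) consumed = (3/1) × 8.642 = 25.93 mol; remaining = 45.99 − 25.93 = 20.06 mol
V(H2) = nRT/P = 20.06 × 0.08206 × 371 / 0.485 = 1259 L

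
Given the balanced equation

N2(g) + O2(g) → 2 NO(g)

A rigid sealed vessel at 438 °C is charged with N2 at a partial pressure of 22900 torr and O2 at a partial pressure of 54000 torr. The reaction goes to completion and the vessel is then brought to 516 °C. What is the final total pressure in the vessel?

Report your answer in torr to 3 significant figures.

Because the vessel is rigid and T is held at 438 °C, work the stoichiometry in partial pressures (P_i = n_iRT/V).
P(O2) required for 22900 torr of N2 = (1/1) × 22900 = 22900 torr; available 54000 torr, so N2 is limiting.
P(O2) remaining = 54000 − (1/1) × 22900 = 31100 torr
P(gaseous products) = (2)/1 × 22900 = 45800 torr
P_total at 438 °C = 31100 + 45800 = 76900 torr
Scaling to 516 °C: P = 76900 × 789.15/711.15 = 85330 torr

85300 torr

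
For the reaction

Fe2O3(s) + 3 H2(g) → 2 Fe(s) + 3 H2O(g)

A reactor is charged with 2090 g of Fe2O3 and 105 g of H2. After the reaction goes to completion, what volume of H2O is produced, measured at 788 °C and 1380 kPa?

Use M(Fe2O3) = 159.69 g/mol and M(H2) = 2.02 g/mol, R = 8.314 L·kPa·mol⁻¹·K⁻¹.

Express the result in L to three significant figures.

n(Fe2O3) = 2090 / 159.69 = 13.09 mol
n(H2) = 105 / 2.02 = 51.98 mol
For 13.09 mol Fe2O3, stoichiometry requires (3/1) × 13.09 = 39.27 mol H2; 51.98 mol is available, so Fe2O3 is limiting.
n(H2O) = (3/1) × 13.09 = 39.27 mol
V(H2O) = nRT/P = 39.27 × 8.314 × 1061.15 / 1380 = 251.1 L

251 L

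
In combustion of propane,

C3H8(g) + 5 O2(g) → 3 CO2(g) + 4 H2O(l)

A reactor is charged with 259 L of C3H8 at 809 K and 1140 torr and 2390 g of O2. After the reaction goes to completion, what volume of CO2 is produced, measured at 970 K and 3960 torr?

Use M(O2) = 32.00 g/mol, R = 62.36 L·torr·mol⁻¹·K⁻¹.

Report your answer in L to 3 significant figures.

268 L

n(C3H8) = PV/RT = (1140 × 259) / (62.36 × 809) = 5.853 mol
n(O2) = 2390 / 32.00 = 74.69 mol
For 5.853 mol C3H8, stoichiometry requires (5/1) × 5.853 = 29.27 mol O2; 74.69 mol is available, so C3H8 is limiting.
n(CO2) = (3/1) × 5.853 = 17.56 mol
V(CO2) = nRT/P = 17.56 × 62.36 × 970 / 3960 = 268.2 L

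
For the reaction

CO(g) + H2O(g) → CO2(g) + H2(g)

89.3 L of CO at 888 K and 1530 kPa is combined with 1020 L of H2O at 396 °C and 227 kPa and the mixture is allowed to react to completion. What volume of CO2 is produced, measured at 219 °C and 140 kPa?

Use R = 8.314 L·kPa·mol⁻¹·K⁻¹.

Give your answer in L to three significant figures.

541 L

n(CO) = PV/RT = (1530 × 89.3) / (8.314 × 888) = 18.51 mol
n(H2O) = PV/RT = (227 × 1020) / (8.314 × 669.15) = 41.62 mol
For 18.51 mol CO, stoichiometry requires (1/1) × 18.51 = 18.51 mol H2O; 41.62 mol is available, so CO is limiting.
n(CO2) = (1/1) × 18.51 = 18.51 mol
V(CO2) = nRT/P = 18.51 × 8.314 × 492.15 / 140 = 541.0 L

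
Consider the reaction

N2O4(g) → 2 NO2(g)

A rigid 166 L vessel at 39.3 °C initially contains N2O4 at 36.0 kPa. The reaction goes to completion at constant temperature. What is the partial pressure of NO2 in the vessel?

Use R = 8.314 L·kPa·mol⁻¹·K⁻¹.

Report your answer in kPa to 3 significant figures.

72.0 kPa

n(N2O4)₀ = PV/RT = (36.0 × 166) / (8.314 × 312.45) = 2.300 mol
n(NO2) = (2/1) × 2.300 = 4.600 mol
P(NO2) = nRT/V = 4.600 × 8.314 × 312.45 / 166 = 71.98 kPa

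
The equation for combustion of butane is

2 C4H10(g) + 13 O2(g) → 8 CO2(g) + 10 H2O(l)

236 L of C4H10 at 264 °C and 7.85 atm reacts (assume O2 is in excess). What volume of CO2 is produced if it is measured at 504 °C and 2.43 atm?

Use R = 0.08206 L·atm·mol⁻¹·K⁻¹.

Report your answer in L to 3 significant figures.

4410 L

n(C4H10) = PV/RT = (7.85 × 236) / (0.08206 × 537.15) = 42.03 mol
n(CO2) = (8/2) × 42.03 = 168.1 mol
V = nRT/P = 168.1 × 0.08206 × 777.15 / 2.43 = 4412 L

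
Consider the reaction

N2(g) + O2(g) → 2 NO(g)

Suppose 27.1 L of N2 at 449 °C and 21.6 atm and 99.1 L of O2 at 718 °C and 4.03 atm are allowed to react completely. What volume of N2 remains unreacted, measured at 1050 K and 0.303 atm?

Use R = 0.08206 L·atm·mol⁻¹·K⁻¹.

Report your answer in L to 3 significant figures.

1410 L

n(N2) = PV/RT = (21.6 × 27.1) / (0.08206 × 722.15) = 9.878 mol
n(O2) = PV/RT = (4.03 × 99.1) / (0.08206 × 991.15) = 4.910 mol
For 9.878 mol N2, stoichiometry requires (1/1) × 9.878 = 9.878 mol O2; 4.910 mol is available, so O2 is limiting.
n(N2) consumed = (1/1) × 4.910 = 4.910 mol; remaining = 9.878 − 4.910 = 4.968 mol
V(N2) = nRT/P = 4.968 × 0.08206 × 1050 / 0.303 = 1413 L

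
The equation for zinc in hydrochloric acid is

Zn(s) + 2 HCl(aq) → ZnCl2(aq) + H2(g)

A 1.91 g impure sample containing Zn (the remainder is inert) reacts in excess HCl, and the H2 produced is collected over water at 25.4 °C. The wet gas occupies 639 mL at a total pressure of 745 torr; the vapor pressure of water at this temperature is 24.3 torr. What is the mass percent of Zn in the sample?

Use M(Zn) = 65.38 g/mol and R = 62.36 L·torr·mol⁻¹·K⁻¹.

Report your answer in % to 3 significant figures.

P(H2) = 745 − 24.3 = 720.7 torr
n(H2) = PV/RT = (720.7 × 0.6390) / (62.36 × 298.55) = 0.02474 mol
n(Zn) = (1/1) × 0.02474 = 0.02474 mol
m(Zn) = 0.02474 × 65.38 = 1.618 g
%Zn = 1.618 / 1.91 × 100 = 84.71%

84.7 %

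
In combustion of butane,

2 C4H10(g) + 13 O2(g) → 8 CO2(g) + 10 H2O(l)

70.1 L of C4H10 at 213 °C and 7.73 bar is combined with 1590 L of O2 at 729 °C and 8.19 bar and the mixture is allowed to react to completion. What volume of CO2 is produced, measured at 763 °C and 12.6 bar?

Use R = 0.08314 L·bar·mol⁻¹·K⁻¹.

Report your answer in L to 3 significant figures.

n(C4H10) = PV/RT = (7.73 × 70.1) / (0.08314 × 486.15) = 13.41 mol
n(O2) = PV/RT = (8.19 × 1590) / (0.08314 × 1002.15) = 156.3 mol
For 13.41 mol C4H10, stoichiometry requires (13/2) × 13.41 = 87.17 mol O2; 156.3 mol is available, so C4H10 is limiting.
n(CO2) = (8/2) × 13.41 = 53.64 mol
V(CO2) = nRT/P = 53.64 × 0.08314 × 1036.15 / 12.6 = 366.7 L

367 L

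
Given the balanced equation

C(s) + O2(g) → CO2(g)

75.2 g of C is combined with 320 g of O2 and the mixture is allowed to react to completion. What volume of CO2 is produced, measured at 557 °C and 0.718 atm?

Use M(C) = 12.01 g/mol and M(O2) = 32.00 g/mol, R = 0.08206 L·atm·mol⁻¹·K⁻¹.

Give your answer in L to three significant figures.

n(C) = 75.2 / 12.01 = 6.261 mol
n(O2) = 320 / 32.00 = 10.00 mol
For 6.261 mol C, stoichiometry requires (1/1) × 6.261 = 6.261 mol O2; 10.00 mol is available, so C is limiting.
n(CO2) = (1/1) × 6.261 = 6.261 mol
V(CO2) = nRT/P = 6.261 × 0.08206 × 830.15 / 0.718 = 594.0 L

594 L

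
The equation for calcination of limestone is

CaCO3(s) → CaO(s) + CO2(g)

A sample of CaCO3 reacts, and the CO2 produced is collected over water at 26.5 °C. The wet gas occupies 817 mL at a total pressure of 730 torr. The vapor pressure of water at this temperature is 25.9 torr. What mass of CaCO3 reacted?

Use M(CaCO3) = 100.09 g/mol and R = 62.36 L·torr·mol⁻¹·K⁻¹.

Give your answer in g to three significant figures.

P(CO2) = 730 − 25.9 = 704.1 torr
n(CO2) = PV/RT = (704.1 × 0.8170) / (62.36 × 299.65) = 0.03078 mol
n(CaCO3) = (1/1) × 0.03078 = 0.03078 mol
m(CaCO3) = 0.03078 × 100.09 = 3.081 g

3.08 g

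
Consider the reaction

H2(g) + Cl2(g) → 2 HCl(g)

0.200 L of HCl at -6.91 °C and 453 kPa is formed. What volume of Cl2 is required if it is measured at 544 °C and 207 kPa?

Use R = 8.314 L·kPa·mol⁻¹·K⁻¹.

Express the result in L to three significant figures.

0.672 L

n(HCl) = PV/RT = (453 × 0.200) / (8.314 × 266.24) = 0.04093 mol
n(Cl2) = (1/2) × 0.04093 = 0.02047 mol
V = nRT/P = 0.02047 × 8.314 × 817.15 / 207 = 0.6718 L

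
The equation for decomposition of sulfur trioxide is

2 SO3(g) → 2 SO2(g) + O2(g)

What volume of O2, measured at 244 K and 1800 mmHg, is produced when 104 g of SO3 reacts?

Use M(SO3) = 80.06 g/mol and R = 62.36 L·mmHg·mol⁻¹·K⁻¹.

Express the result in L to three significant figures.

n(SO3) = 104.0 / 80.06 = 1.299 mol
n(O2) = (1/2) × 1.299 = 0.6495 mol
V = nRT/P = 0.6495 × 62.36 × 244 / 1800 = 5.490 L

5.49 L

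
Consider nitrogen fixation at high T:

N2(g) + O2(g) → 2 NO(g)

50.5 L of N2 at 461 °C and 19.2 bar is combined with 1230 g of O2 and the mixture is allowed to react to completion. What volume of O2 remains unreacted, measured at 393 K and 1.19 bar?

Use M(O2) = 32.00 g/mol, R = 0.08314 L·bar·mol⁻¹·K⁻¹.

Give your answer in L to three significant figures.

n(N2) = PV/RT = (19.2 × 50.5) / (0.08314 × 734.15) = 15.89 mol
n(O2) = 1230 / 32.00 = 38.44 mol
For 15.89 mol N2, stoichiometry requires (1/1) × 15.89 = 15.89 mol O2; 38.44 mol is available, so N2 is limiting.
n(O2) consumed = (1/1) × 15.89 = 15.89 mol; remaining = 38.44 − 15.89 = 22.55 mol
V(O2) = nRT/P = 22.55 × 0.08314 × 393 / 1.19 = 619.2 L

619 L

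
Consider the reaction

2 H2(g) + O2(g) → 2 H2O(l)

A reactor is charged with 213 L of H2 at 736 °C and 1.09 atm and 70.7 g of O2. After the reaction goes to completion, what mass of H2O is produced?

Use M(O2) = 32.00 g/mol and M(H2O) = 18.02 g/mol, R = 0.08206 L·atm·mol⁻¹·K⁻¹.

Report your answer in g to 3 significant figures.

50.5 g

n(H2) = PV/RT = (1.09 × 213) / (0.08206 × 1009.15) = 2.804 mol
n(O2) = 70.7 / 32.00 = 2.209 mol
For 2.804 mol H2, stoichiometry requires (1/2) × 2.804 = 1.402 mol O2; 2.209 mol is available, so H2 is limiting.
n(H2O) = (2/2) × 2.804 = 2.804 mol
m(H2O) = 2.804 × 18.02 = 50.53 g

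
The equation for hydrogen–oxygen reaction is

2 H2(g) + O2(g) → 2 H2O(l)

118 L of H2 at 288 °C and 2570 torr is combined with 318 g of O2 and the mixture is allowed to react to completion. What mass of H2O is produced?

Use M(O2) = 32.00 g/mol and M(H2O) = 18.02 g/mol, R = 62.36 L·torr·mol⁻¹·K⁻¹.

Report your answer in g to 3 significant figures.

n(H2) = PV/RT = (2570 × 118) / (62.36 × 561.15) = 8.666 mol
n(O2) = 318 / 32.00 = 9.938 mol
For 8.666 mol H2, stoichiometry requires (1/2) × 8.666 = 4.333 mol O2; 9.938 mol is available, so H2 is limiting.
n(H2O) = (2/2) × 8.666 = 8.666 mol
m(H2O) = 8.666 × 18.02 = 156.2 g

156 g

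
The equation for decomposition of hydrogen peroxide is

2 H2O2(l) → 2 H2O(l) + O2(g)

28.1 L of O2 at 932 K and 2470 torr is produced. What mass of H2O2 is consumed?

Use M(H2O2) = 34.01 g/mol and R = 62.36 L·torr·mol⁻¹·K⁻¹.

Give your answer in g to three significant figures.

n(O2) = PV/RT = (2470 × 28.1) / (62.36 × 932) = 1.194 mol
n(H2O2) = (2/1) × 1.194 = 2.388 mol
m(H2O2) = 2.388 × 34.01 = 81.22 g

81.2 g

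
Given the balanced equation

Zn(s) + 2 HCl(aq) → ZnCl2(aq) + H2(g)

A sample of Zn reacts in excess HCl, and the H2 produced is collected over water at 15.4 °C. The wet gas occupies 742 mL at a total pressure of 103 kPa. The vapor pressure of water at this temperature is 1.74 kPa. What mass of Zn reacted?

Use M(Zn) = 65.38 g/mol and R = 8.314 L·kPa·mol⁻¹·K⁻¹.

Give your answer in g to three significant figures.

P(H2) = 103 − 1.74 = 101.3 kPa
n(H2) = PV/RT = (101.3 × 0.7420) / (8.314 × 288.55) = 0.03133 mol
n(Zn) = (1/1) × 0.03133 = 0.03133 mol
m(Zn) = 0.03133 × 65.38 = 2.048 g

2.05 g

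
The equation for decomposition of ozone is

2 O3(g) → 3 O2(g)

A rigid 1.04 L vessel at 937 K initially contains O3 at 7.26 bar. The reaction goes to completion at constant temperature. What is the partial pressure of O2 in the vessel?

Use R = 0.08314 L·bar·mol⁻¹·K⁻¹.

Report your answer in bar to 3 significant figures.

n(O3)₀ = PV/RT = (7.26 × 1.04) / (0.08314 × 937) = 0.09692 mol
n(O2) = (3/2) × 0.09692 = 0.1454 mol
P(O2) = nRT/V = 0.1454 × 0.08314 × 937 / 1.04 = 10.89 bar

10.9 bar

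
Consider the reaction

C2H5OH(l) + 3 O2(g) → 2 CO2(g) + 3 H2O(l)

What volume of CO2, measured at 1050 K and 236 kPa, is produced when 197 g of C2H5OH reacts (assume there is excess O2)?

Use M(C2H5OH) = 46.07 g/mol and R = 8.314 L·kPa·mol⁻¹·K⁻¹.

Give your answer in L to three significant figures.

316 L

n(C2H5OH) = 197.0 / 46.07 = 4.276 mol
n(CO2) = (2/1) × 4.276 = 8.552 mol
V = nRT/P = 8.552 × 8.314 × 1050 / 236 = 316.3 L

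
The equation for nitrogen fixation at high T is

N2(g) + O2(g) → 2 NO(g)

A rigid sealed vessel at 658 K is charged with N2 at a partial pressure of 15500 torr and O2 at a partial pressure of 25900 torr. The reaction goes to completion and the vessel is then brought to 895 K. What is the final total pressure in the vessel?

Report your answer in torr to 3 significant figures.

With V and T fixed, P_i ∝ n_i, so the mole ratios apply directly to partial pressures at 658 K.
P(O2) required for 15500 torr of N2 = (1/1) × 15500 = 15500 torr; available 25900 torr, so N2 is limiting.
P(O2) remaining = 25900 − (1/1) × 15500 = 10400 torr
P(gaseous products) = (2)/1 × 15500 = 31000 torr
P_total at 658 K = 10400 + 31000 = 41400 torr
Scaling to 895 K: P = 41400 × 895/658 = 56310 torr

56300 torr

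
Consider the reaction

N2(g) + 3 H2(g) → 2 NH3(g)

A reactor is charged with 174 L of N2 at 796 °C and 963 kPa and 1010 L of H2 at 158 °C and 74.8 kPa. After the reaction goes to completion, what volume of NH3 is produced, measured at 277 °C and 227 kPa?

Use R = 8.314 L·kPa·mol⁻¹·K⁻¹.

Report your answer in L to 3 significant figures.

n(N2) = PV/RT = (963 × 174) / (8.314 × 1069.15) = 18.85 mol
n(H2) = PV/RT = (74.8 × 1010) / (8.314 × 431.15) = 21.08 mol
For 18.85 mol N2, stoichiometry requires (3/1) × 18.85 = 56.55 mol H2; 21.08 mol is available, so H2 is limiting.
n(NH3) = (2/3) × 21.08 = 14.05 mol
V(NH3) = nRT/P = 14.05 × 8.314 × 550.15 / 227 = 283.1 L

283 L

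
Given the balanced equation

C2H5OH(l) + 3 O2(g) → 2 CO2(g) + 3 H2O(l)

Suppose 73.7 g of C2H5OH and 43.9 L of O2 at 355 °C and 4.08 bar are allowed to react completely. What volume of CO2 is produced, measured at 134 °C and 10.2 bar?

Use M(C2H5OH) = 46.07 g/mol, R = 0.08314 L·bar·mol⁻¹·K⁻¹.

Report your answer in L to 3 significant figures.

n(C2H5OH) = 73.7 / 46.07 = 1.600 mol
n(O2) = PV/RT = (4.08 × 43.9) / (0.08314 × 628.15) = 3.430 mol
For 1.600 mol C2H5OH, stoichiometry requires (3/1) × 1.600 = 4.800 mol O2; 3.430 mol is available, so O2 is limiting.
n(CO2) = (2/3) × 3.430 = 2.287 mol
V(CO2) = nRT/P = 2.287 × 0.08314 × 407.15 / 10.2 = 7.590 L

7.59 L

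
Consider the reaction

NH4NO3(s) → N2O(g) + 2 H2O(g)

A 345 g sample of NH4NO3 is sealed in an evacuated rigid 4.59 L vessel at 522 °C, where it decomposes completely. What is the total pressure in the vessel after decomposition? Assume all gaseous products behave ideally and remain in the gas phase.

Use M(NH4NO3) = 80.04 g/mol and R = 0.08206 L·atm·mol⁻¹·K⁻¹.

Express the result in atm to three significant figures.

184 atm

n(NH4NO3) = 345 / 80.04 = 4.310 mol
n(gas produced) = (3/1) × 4.310 = 12.93 mol
P = nRT/V = 12.93 × 0.08206 × 795.15 / 4.59 = 183.8 atm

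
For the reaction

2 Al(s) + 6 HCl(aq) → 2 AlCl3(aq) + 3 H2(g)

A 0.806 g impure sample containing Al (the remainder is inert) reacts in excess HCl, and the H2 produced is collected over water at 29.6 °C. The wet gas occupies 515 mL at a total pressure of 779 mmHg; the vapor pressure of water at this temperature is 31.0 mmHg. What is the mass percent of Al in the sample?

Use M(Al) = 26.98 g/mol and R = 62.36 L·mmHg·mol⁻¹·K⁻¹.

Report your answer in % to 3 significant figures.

45.5 %

P(H2) = 779 − 31.0 = 748.0 mmHg
n(H2) = PV/RT = (748.0 × 0.5150) / (62.36 × 302.75) = 0.02040 mol
n(Al) = (2/3) × 0.02040 = 0.01360 mol
m(Al) = 0.01360 × 26.98 = 0.3669 g
%Al = 0.3669 / 0.806 × 100 = 45.52%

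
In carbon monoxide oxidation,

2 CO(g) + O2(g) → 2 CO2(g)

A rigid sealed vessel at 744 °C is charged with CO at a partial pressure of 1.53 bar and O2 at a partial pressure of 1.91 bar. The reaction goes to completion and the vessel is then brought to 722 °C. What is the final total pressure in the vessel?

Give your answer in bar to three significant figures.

2.62 bar

Because the vessel is rigid and T is held at 744 °C, work the stoichiometry in partial pressures (P_i = n_iRT/V).
P(O2) required for 1.53 bar of CO = (1/2) × 1.53 = 0.7650 bar; available 1.91 bar, so CO is limiting.
P(O2) remaining = 1.91 − (1/2) × 1.53 = 1.145 bar
P(gaseous products) = (2)/2 × 1.53 = 1.530 bar
P_total at 744 °C = 1.145 + 1.530 = 2.675 bar
Scaling to 722 °C: P = 2.675 × 995.15/1017.15 = 2.617 bar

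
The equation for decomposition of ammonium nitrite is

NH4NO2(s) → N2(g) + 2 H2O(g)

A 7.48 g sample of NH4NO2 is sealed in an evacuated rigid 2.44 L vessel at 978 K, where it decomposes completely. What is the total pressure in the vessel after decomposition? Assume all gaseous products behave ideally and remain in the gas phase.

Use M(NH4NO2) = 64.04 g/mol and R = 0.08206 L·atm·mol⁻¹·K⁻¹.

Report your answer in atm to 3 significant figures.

n(NH4NO2) = 7.48 / 64.04 = 0.1168 mol
n(gas produced) = (3/1) × 0.1168 = 0.3504 mol
P = nRT/V = 0.3504 × 0.08206 × 978 / 2.44 = 11.53 atm

11.5 atm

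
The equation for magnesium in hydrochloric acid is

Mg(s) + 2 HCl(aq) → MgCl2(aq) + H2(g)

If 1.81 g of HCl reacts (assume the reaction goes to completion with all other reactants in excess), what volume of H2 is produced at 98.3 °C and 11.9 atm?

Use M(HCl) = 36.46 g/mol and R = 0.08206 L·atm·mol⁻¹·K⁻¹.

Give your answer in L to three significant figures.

n(HCl) = 1.810 / 36.46 = 0.04964 mol
n(H2) = (1/2) × 0.04964 = 0.02482 mol
V = nRT/P = 0.02482 × 0.08206 × 371.45 / 11.9 = 0.06358 L

0.0636 L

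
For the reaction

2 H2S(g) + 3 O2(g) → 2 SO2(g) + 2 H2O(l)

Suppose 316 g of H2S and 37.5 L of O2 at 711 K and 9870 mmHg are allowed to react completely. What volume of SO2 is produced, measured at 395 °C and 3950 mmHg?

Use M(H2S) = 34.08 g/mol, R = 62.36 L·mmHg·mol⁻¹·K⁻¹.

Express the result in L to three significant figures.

58.7 L

n(H2S) = 316 / 34.08 = 9.272 mol
n(O2) = PV/RT = (9870 × 37.5) / (62.36 × 711) = 8.348 mol
For 9.272 mol H2S, stoichiometry requires (3/2) × 9.272 = 13.91 mol O2; 8.348 mol is available, so O2 is limiting.
n(SO2) = (2/3) × 8.348 = 5.565 mol
V(SO2) = nRT/P = 5.565 × 62.36 × 668.15 / 3950 = 58.70 L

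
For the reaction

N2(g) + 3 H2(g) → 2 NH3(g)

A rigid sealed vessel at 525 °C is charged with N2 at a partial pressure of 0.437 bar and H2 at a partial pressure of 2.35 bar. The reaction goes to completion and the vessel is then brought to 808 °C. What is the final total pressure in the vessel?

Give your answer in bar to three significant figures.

Because the vessel is rigid and T is held at 525 °C, work the stoichiometry in partial pressures (P_i = n_iRT/V).
P(H2) required for 0.437 bar of N2 = (3/1) × 0.437 = 1.311 bar; available 2.35 bar, so N2 is limiting.
P(H2) remaining = 2.35 − (3/1) × 0.437 = 1.039 bar
P(gaseous products) = (2)/1 × 0.437 = 0.8740 bar
P_total at 525 °C = 1.039 + 0.8740 = 1.913 bar
Scaling to 808 °C: P = 1.913 × 1081.15/798.15 = 2.591 bar

2.59 bar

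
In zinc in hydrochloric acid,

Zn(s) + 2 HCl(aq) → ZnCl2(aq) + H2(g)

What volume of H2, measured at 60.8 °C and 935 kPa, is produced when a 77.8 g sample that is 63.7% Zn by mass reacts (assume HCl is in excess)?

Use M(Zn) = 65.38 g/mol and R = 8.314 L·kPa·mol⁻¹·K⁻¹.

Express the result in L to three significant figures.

2.25 L

mass of Zn = 77.8 × 63.7/100 = 49.56 g
n(Zn) = 49.56 / 65.38 = 0.7580 mol
n(H2) = (1/1) × 0.7580 = 0.7580 mol
V = nRT/P = 0.7580 × 8.314 × 333.95 / 935 = 2.251 L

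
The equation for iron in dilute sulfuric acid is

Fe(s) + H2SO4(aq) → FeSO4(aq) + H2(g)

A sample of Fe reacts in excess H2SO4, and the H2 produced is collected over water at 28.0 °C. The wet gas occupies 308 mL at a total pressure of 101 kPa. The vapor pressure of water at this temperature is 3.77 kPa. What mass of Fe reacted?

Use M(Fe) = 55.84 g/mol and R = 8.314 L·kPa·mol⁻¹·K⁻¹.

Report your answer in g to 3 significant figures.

P(H2) = 101 − 3.77 = 97.23 kPa
n(H2) = PV/RT = (97.23 × 0.3080) / (8.314 × 301.15) = 0.01196 mol
n(Fe) = (1/1) × 0.01196 = 0.01196 mol
m(Fe) = 0.01196 × 55.84 = 0.6678 g

0.668 g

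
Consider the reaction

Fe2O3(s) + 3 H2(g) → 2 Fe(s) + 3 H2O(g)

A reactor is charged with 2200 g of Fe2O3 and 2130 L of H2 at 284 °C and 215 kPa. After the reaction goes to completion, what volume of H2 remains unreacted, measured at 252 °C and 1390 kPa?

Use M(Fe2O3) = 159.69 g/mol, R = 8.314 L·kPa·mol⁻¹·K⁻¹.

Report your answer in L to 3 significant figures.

n(Fe2O3) = 2200 / 159.69 = 13.78 mol
n(H2) = PV/RT = (215 × 2130) / (8.314 × 557.15) = 98.86 mol
For 13.78 mol Fe2O3, stoichiometry requires (3/1) × 13.78 = 41.34 mol H2; 98.86 mol is available, so Fe2O3 is limiting.
n(H2) consumed = (3/1) × 13.78 = 41.34 mol; remaining = 98.86 − 41.34 = 57.52 mol
V(H2) = nRT/P = 57.52 × 8.314 × 525.15 / 1390 = 180.7 L

181 L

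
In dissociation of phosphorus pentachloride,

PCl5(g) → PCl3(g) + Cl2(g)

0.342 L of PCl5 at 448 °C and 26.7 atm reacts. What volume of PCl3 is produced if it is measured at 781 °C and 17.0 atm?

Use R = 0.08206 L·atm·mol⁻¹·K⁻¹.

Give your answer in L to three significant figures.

0.785 L

n(PCl5) = PV/RT = (26.7 × 0.342) / (0.08206 × 721.15) = 0.1543 mol
n(PCl3) = (1/1) × 0.1543 = 0.1543 mol
V = nRT/P = 0.1543 × 0.08206 × 1054.15 / 17.0 = 0.7851 L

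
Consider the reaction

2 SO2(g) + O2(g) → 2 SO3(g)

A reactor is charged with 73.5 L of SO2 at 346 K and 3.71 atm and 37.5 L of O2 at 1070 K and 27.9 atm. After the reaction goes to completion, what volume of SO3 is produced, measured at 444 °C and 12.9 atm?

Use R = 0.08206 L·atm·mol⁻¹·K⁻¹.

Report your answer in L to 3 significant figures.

43.8 L

n(SO2) = PV/RT = (3.71 × 73.5) / (0.08206 × 346) = 9.604 mol
n(O2) = PV/RT = (27.9 × 37.5) / (0.08206 × 1070) = 11.92 mol
For 9.604 mol SO2, stoichiometry requires (1/2) × 9.604 = 4.802 mol O2; 11.92 mol is available, so SO2 is limiting.
n(SO3) = (2/2) × 9.604 = 9.604 mol
V(SO3) = nRT/P = 9.604 × 0.08206 × 717.15 / 12.9 = 43.81 L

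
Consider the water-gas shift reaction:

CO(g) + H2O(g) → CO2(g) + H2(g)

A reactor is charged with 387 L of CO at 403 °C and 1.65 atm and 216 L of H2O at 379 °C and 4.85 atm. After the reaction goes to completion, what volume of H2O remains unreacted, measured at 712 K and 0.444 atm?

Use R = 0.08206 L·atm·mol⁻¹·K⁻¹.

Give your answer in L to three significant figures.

1060 L

n(CO) = PV/RT = (1.65 × 387) / (0.08206 × 676.15) = 11.51 mol
n(H2O) = PV/RT = (4.85 × 216) / (0.08206 × 652.15) = 19.58 mol
For 11.51 mol CO, stoichiometry requires (1/1) × 11.51 = 11.51 mol H2O; 19.58 mol is available, so CO is limiting.
n(H2O) consumed = (1/1) × 11.51 = 11.51 mol; remaining = 19.58 − 11.51 = 8.070 mol
V(H2O) = nRT/P = 8.070 × 0.08206 × 712 / 0.444 = 1062 L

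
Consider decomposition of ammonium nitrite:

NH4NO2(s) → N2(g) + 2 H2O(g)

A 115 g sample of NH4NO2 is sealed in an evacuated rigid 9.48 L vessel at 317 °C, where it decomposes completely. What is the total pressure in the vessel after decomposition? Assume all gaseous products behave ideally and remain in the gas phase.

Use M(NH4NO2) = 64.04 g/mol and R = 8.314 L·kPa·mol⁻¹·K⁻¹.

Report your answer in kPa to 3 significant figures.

n(NH4NO2) = 115 / 64.04 = 1.796 mol
n(gas produced) = (3/1) × 1.796 = 5.388 mol
P = nRT/V = 5.388 × 8.314 × 590.15 / 9.48 = 2789 kPa

2790 kPa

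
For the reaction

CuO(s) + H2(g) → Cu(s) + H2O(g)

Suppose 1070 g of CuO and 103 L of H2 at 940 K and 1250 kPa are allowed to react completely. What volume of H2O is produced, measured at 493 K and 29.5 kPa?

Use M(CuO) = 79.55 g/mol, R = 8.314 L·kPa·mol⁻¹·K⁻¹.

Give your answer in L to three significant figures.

1870 L

n(CuO) = 1070 / 79.55 = 13.45 mol
n(H2) = PV/RT = (1250 × 103) / (8.314 × 940) = 16.47 mol
For 13.45 mol CuO, stoichiometry requires (1/1) × 13.45 = 13.45 mol H2; 16.47 mol is available, so CuO is limiting.
n(H2O) = (1/1) × 13.45 = 13.45 mol
V(H2O) = nRT/P = 13.45 × 8.314 × 493 / 29.5 = 1869 L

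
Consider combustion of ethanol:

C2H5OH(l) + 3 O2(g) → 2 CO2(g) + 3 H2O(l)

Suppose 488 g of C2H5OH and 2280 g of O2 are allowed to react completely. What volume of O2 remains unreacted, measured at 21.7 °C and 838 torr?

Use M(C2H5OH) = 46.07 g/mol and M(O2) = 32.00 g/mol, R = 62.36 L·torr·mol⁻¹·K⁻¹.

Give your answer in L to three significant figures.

866 L

n(C2H5OH) = 488 / 46.07 = 10.59 mol
n(O2) = 2280 / 32.00 = 71.25 mol
For 10.59 mol C2H5OH, stoichiometry requires (3/1) × 10.59 = 31.77 mol O2; 71.25 mol is available, so C2H5OH is limiting.
n(O2) consumed = (3/1) × 10.59 = 31.77 mol; remaining = 71.25 − 31.77 = 39.48 mol
V(O2) = nRT/P = 39.48 × 62.36 × 294.85 / 838 = 866.2 L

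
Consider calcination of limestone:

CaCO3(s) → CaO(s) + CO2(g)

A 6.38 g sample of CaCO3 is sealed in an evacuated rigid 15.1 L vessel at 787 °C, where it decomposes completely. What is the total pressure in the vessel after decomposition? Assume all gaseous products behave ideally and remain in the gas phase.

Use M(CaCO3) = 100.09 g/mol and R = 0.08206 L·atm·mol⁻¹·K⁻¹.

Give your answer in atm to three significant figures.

0.367 atm

n(CaCO3) = 6.38 / 100.09 = 0.06374 mol
n(gas produced) = (1/1) × 0.06374 = 0.06374 mol
P = nRT/V = 0.06374 × 0.08206 × 1060.15 / 15.1 = 0.3672 atm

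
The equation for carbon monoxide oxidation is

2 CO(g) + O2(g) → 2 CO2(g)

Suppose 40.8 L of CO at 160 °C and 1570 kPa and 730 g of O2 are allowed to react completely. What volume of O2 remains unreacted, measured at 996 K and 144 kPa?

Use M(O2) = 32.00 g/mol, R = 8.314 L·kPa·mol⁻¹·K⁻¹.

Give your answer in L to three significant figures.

n(CO) = PV/RT = (1570 × 40.8) / (8.314 × 433.15) = 17.79 mol
n(O2) = 730 / 32.00 = 22.81 mol
For 17.79 mol CO, stoichiometry requires (1/2) × 17.79 = 8.895 mol O2; 22.81 mol is available, so CO is limiting.
n(O2) consumed = (1/2) × 17.79 = 8.895 mol; remaining = 22.81 − 8.895 = 13.91 mol
V(O2) = nRT/P = 13.91 × 8.314 × 996 / 144 = 799.9 L

800 L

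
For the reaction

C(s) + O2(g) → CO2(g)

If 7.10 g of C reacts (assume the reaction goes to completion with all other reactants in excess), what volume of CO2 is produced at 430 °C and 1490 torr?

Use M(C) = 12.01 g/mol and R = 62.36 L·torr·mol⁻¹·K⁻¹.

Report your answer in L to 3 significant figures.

n(C) = 7.100 / 12.01 = 0.5912 mol
n(CO2) = (1/1) × 0.5912 = 0.5912 mol
V = nRT/P = 0.5912 × 62.36 × 703.15 / 1490 = 17.40 L

17.4 L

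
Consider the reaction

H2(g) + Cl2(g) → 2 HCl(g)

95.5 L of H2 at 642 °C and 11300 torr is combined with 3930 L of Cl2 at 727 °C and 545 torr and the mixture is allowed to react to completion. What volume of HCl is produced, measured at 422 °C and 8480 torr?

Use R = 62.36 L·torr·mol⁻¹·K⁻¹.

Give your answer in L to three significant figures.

n(H2) = PV/RT = (11300 × 95.5) / (62.36 × 915.15) = 18.91 mol
n(Cl2) = PV/RT = (545 × 3930) / (62.36 × 1000.15) = 34.34 mol
For 18.91 mol H2, stoichiometry requires (1/1) × 18.91 = 18.91 mol Cl2; 34.34 mol is available, so H2 is limiting.
n(HCl) = (2/1) × 18.91 = 37.82 mol
V(HCl) = nRT/P = 37.82 × 62.36 × 695.15 / 8480 = 193.3 L

193 L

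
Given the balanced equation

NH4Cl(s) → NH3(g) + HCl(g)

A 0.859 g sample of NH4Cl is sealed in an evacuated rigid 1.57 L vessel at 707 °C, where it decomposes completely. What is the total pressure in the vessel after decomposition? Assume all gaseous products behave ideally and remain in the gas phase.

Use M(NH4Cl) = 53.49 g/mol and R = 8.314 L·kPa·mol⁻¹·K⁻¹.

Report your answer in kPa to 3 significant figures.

167 kPa

n(NH4Cl) = 0.859 / 53.49 = 0.01606 mol
n(gas produced) = (2/1) × 0.01606 = 0.03212 mol
P = nRT/V = 0.03212 × 8.314 × 980.15 / 1.57 = 166.7 kPa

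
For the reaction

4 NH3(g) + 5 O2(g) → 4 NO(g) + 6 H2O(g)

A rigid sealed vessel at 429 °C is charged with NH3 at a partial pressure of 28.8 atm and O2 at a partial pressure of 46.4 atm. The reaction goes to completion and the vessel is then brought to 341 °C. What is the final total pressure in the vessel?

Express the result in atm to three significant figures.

At constant V, partial pressures at 429 °C are proportional to moles, so apply stoichiometry directly to pressures.
P(O2) required for 28.8 atm of NH3 = (5/4) × 28.8 = 36.00 atm; available 46.4 atm, so NH3 is limiting.
P(O2) remaining = 46.4 − (5/4) × 28.8 = 10.40 atm
P(gaseous products) = (4+6)/4 × 28.8 = 72.00 atm
P_total at 429 °C = 10.40 + 72.00 = 82.40 atm
Scaling to 341 °C: P = 82.40 × 614.15/702.15 = 72.07 atm

72.1 atm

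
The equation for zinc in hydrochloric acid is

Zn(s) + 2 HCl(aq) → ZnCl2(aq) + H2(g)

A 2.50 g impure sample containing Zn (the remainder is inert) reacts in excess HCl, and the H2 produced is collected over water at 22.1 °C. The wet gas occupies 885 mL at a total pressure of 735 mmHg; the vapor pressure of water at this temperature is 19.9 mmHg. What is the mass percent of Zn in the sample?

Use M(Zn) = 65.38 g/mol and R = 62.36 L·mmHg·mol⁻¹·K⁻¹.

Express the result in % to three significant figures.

89.9 %

P(H2) = 735 − 19.9 = 715.1 mmHg
n(H2) = PV/RT = (715.1 × 0.8850) / (62.36 × 295.25) = 0.03437 mol
n(Zn) = (1/1) × 0.03437 = 0.03437 mol
m(Zn) = 0.03437 × 65.38 = 2.247 g
%Zn = 2.247 / 2.50 × 100 = 89.88%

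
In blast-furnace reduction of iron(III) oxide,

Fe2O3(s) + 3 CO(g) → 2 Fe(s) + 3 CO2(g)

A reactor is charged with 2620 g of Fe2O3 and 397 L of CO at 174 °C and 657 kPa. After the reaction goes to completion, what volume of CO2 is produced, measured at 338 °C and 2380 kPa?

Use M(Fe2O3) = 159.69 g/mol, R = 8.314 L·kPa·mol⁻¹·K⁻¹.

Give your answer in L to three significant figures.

105 L

n(Fe2O3) = 2620 / 159.69 = 16.41 mol
n(CO) = PV/RT = (657 × 397) / (8.314 × 447.15) = 70.16 mol
For 16.41 mol Fe2O3, stoichiometry requires (3/1) × 16.41 = 49.23 mol CO; 70.16 mol is available, so Fe2O3 is limiting.
n(CO2) = (3/1) × 16.41 = 49.23 mol
V(CO2) = nRT/P = 49.23 × 8.314 × 611.15 / 2380 = 105.1 L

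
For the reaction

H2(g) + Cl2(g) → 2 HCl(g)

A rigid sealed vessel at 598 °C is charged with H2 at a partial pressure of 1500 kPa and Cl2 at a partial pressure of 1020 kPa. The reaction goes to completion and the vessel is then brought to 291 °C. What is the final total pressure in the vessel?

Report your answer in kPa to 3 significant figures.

At constant V, partial pressures at 598 °C are proportional to moles, so apply stoichiometry directly to pressures.
P(Cl2) required for 1500 kPa of H2 = (1/1) × 1500 = 1500 kPa; available 1020 kPa, so Cl2 is limiting.
P(H2) remaining = 1500 − (1/1) × 1020 = 480.0 kPa
P(gaseous products) = (2)/1 × 1020 = 2040 kPa
P_total at 598 °C = 480.0 + 2040 = 2520 kPa
Scaling to 291 °C: P = 2520 × 564.15/871.15 = 1632 kPa

1630 kPa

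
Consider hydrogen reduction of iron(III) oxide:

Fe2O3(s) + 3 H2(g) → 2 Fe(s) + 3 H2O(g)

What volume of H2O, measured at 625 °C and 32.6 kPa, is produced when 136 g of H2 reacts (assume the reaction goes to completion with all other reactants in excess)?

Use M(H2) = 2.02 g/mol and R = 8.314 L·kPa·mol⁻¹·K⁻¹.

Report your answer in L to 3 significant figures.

15400 L

n(H2) = 136.0 / 2.02 = 67.33 mol
n(H2O) = (3/3) × 67.33 = 67.33 mol
V = nRT/P = 67.33 × 8.314 × 898.15 / 32.6 = 15420 L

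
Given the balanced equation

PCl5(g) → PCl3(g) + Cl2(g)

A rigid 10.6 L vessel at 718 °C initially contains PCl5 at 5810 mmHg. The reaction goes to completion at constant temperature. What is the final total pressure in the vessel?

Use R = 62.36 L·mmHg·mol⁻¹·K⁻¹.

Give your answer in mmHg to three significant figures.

Rigid vessel, constant T ⇒ P scales with total gas moles (1 → 2).
P_final = (2/1) × 5810 = 11620 mmHg

11600 mmHg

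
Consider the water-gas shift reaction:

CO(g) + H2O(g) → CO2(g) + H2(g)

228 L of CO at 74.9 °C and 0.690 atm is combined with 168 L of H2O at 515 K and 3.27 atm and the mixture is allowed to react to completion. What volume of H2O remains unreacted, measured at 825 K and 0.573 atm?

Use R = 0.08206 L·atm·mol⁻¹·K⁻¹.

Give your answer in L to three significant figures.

n(CO) = PV/RT = (0.690 × 228) / (0.08206 × 348.05) = 5.508 mol
n(H2O) = PV/RT = (3.27 × 168) / (0.08206 × 515) = 13.00 mol
For 5.508 mol CO, stoichiometry requires (1/1) × 5.508 = 5.508 mol H2O; 13.00 mol is available, so CO is limiting.
n(H2O) consumed = (1/1) × 5.508 = 5.508 mol; remaining = 13.00 − 5.508 = 7.492 mol
V(H2O) = nRT/P = 7.492 × 0.08206 × 825 / 0.573 = 885.2 L

885 L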